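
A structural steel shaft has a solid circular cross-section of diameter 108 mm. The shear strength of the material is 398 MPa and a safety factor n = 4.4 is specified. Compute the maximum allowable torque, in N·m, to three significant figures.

T_allow = 22400 N·m

τ_allow = 398/4.4 = 90.45 MPa.
For a solid shaft T_allow = τ_allow·πd³/16; πd³/16 = π×108³/16 = 247300 mm³.
T_allow = 90.45×247300 = 2.237×10^7 N·mm = 22370 N·m.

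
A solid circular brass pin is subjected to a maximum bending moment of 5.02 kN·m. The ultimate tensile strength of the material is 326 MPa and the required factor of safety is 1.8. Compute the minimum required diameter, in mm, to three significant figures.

σ_allow = 326/1.8 = 181.1 MPa.
For a solid circular section σ = 32M/(πd³), so d³ = 32M/(π σ_allow) = 32×5020000/(π×181.1) = 282300 mm³.
d = 65.60 mm.

d = 65.6 mm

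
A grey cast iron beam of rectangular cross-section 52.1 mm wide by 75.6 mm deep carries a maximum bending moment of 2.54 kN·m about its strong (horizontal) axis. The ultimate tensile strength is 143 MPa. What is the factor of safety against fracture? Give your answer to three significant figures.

Section modulus S = bh²/6 = 52.1×75.6²/6 = 49630 mm³.
σ = M/S = 2540000/49630 = 51.18 MPa.
n = 143/51.18 = 2.794.

n = 2.79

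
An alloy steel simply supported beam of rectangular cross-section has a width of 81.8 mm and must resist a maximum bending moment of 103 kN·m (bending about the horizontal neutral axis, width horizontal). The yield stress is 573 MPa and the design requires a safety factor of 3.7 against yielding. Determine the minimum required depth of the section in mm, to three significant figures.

h = 221 mm

σ_allow = 573/3.7 = 154.9 MPa.
For a rectangular section σ = 6M/(bh²), so h² = 6M/(b σ_allow) = 6×1.0300×10^8/(81.8×154.9) = 48780 mm².
h = 220.9 mm.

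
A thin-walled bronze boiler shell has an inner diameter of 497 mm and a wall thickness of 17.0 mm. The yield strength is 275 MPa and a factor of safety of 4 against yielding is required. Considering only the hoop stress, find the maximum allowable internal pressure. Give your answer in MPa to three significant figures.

σ_allow = 275/4 = 68.75 MPa.
σ_h = pD/(2t) → p_allow = 2σ_allow t/D = 2×68.75×17.0/497 = 4.703 MPa.

p_allow = 4.70 MPa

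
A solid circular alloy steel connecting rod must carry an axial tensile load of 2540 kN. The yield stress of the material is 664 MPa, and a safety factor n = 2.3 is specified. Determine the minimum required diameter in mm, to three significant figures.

Allowable stress σ_allow = 664/2.3 = 288.7 MPa.
Required area A = F/σ_allow = 2540000/288.7 = 8798 mm².
A = πd²/4 → d = √(4A/π) = 105.8 mm.

d = 106 mm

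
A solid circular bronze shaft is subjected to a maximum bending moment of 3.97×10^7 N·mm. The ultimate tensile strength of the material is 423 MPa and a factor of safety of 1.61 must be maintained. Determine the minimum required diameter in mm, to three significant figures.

σ_allow = 423/1.61 = 262.7 MPa.
For a solid circular section σ = 32M/(πd³), so d³ = 32M/(π σ_allow) = 32×3.9700×10^7/(π×262.7) = 1.539×10^6 mm³.
d = 115.5 mm.

d = 115 mm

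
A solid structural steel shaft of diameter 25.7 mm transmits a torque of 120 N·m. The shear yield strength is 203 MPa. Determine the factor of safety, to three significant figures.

n = 5.64

τ = 16T/(πd³) = 16×120000/(π×25.7³) = 36.00 MPa.
n = τ_limit/τ = 203/36.00 = 5.638.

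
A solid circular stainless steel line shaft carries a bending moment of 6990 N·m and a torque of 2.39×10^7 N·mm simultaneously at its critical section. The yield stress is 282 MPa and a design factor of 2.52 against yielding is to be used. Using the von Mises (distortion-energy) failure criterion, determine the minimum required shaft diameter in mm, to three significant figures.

σ_allow = σ_y/n = 282/2.52 = 111.9 MPa.
For a solid shaft σ_b = 32M/(πd³) and τ = 16T/(πd³), so the von Mises stress is σ' = (16/πd³)·√(4M²+3T²).
√(4M²+3T²) = √(4×(6.990×10^6)² + 3×(2.390×10^7)²) = 4.369×10^7 N·mm.
d³ = 16×4.369×10^7/(π×111.9) = 1.989×10^6 mm³.
d = 125.8 mm.

d = 126 mm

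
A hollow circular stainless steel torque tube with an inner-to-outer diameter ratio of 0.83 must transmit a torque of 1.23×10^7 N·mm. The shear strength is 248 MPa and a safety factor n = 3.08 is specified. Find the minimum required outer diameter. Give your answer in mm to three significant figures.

τ_allow = 248/3.08 = 80.52 MPa.
For a hollow shaft τ = 16T/[πd_o³(1−k⁴)] with k = 0.83, so 1−k⁴ = 0.5254.
d_o³ = 16T/[π τ_allow (1−k⁴)] = 16×1.2300×10^7/(π×80.52×0.5254) = 1.481×10^6 mm³.
d_o = 114.0 mm.

d_o = 114 mm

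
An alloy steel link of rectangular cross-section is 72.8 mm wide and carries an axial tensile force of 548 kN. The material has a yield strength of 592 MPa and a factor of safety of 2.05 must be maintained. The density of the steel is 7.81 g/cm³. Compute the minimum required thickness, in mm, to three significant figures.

t = 26.1 mm

σ_allow = 592/2.05 = 288.8 MPa.
Required area A = F/σ_allow = 548000/288.8 = 1898 mm².
t = A/w = 1898/72.8 = 26.07 mm.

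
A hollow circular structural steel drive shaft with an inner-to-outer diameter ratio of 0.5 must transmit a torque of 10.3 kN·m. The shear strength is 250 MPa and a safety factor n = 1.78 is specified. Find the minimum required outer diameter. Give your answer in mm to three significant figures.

τ_allow = 250/1.78 = 140.4 MPa.
For a hollow shaft τ = 16T/[πd_o³(1−k⁴)] with k = 0.5, so 1−k⁴ = 0.9375.
d_o³ = 16T/[π τ_allow (1−k⁴)] = 16×1.0300×10^7/(π×140.4×0.9375) = 398400 mm³.
d_o = 73.58 mm.

d_o = 73.6 mm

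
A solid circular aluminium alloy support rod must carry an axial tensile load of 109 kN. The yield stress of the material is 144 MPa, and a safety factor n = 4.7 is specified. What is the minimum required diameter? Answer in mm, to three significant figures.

Allowable stress σ_allow = 144/4.7 = 30.64 MPa.
Required area A = F/σ_allow = 109000/30.64 = 3558 mm².
A = πd²/4 → d = √(4A/π) = 67.30 mm.

d = 67.3 mm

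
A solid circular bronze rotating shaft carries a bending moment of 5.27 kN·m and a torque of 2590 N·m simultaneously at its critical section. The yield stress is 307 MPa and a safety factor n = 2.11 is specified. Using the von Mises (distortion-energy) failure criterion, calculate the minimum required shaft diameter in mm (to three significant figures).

σ_allow = σ_y/n = 307/2.11 = 145.5 MPa.
For a solid shaft σ_b = 32M/(πd³) and τ = 16T/(πd³), so the von Mises stress is σ' = (16/πd³)·√(4M²+3T²).
√(4M²+3T²) = √(4×(5.270×10^6)² + 3×(2.590×10^6)²) = 1.145×10^7 N·mm.
d³ = 16×1.145×10^7/(π×145.5) = 401000 mm³.
d = 73.74 mm.

d = 73.7 mm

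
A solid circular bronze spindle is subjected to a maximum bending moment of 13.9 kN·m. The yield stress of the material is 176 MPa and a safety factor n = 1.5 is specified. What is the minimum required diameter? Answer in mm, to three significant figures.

σ_allow = 176/1.5 = 117.3 MPa.
For a solid circular section σ = 32M/(πd³), so d³ = 32M/(π σ_allow) = 32×1.3900×10^7/(π×117.3) = 1.207×10^6 mm³.
d = 106.5 mm.

d = 106 mm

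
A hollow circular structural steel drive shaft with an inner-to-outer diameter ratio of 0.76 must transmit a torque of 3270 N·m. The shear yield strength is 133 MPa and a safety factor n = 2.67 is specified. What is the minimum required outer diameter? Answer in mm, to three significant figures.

τ_allow = 133/2.67 = 49.81 MPa.
For a hollow shaft τ = 16T/[πd_o³(1−k⁴)] with k = 0.76, so 1−k⁴ = 0.6664.
d_o³ = 16T/[π τ_allow (1−k⁴)] = 16×3270000/(π×49.81×0.6664) = 501700 mm³.
d_o = 79.46 mm.

d_o = 79.5 mm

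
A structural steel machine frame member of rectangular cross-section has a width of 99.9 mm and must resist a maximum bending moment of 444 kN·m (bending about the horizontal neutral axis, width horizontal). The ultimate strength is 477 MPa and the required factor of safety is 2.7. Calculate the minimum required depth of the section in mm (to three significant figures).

σ_allow = 477/2.7 = 176.7 MPa.
For a rectangular section σ = 6M/(bh²), so h² = 6M/(b σ_allow) = 6×4.4400×10^8/(99.9×176.7) = 150900 mm².
h = 388.5 mm.

h = 389 mm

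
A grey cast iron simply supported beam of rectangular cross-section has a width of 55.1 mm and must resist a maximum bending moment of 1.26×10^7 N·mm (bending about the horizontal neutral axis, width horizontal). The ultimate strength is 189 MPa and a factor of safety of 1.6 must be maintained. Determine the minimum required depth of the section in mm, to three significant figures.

h = 108 mm

σ_allow = 189/1.6 = 118.1 MPa.
For a rectangular section σ = 6M/(bh²), so h² = 6M/(b σ_allow) = 6×1.2600×10^7/(55.1×118.1) = 11620 mm².
h = 107.8 mm.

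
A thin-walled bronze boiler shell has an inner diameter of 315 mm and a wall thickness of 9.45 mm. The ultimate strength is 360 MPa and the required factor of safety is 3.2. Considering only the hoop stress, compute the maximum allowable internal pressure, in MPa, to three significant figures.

p_allow = 6.75 MPa

σ_allow = 360/3.2 = 112.5 MPa.
σ_h = pD/(2t) → p_allow = 2σ_allow t/D = 2×112.5×9.45/315 = 6.750 MPa.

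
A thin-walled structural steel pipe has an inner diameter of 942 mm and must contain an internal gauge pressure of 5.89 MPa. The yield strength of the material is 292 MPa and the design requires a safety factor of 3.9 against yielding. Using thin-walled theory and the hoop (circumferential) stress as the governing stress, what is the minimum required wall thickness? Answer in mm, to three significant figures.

t = 37.1 mm

σ_allow = 292/3.9 = 74.87 MPa.
Hoop stress σ_h = pD/(2t), so t = pD/(2σ_allow) = 5.89×942/(2×74.87) = 37.05 mm.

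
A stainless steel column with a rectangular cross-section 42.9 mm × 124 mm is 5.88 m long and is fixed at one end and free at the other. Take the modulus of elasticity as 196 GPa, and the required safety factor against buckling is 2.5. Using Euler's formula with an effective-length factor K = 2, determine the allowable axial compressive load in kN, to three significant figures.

P_allow = 4.56 kN

Buckling occurs about the weak axis: I_min = h·b³/12 = 124×42.9³/12 = 815900 mm⁴ (b = 42.9 mm is the smaller dimension).
Effective length L_e = KL = 2×5.88 m = 11760 mm.
Euler critical load P_cr = π²EI/L_e² = π²×196000×815900/11760² = 11410 N.
P_allow = P_cr/n = 11410/2.5 = 4565 N.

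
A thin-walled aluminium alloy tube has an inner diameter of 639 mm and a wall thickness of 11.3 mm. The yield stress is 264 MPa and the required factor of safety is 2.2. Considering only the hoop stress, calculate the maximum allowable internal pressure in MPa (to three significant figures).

p_allow = 4.24 MPa

σ_allow = 264/2.2 = 120.0 MPa.
σ_h = pD/(2t) → p_allow = 2σ_allow t/D = 2×120.0×11.3/639 = 4.244 MPa.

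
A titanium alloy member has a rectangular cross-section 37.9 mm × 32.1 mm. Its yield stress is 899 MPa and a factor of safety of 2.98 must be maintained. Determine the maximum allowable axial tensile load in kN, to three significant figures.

σ_allow = 899/2.98 = 301.7 MPa.
A = 37.9×32.1 = 1217 mm².
F_allow = σ_allow × A = 301.7×1217 = 367000 N.

F_allow = 367 kN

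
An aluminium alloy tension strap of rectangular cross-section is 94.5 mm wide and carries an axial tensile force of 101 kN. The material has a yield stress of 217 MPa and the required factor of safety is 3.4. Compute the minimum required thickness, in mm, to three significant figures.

t = 16.7 mm

σ_allow = 217/3.4 = 63.82 MPa.
Required area A = F/σ_allow = 101000/63.82 = 1582 mm².
t = A/w = 1582/94.5 = 16.75 mm.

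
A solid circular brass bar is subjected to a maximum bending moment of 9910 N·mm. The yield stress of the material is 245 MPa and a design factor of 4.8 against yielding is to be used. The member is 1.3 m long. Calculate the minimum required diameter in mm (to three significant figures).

d = 12.6 mm

σ_allow = 245/4.8 = 51.04 MPa.
For a solid circular section σ = 32M/(πd³), so d³ = 32M/(π σ_allow) = 32×9910.0/(π×51.04) = 1978 mm³.
d = 12.55 mm.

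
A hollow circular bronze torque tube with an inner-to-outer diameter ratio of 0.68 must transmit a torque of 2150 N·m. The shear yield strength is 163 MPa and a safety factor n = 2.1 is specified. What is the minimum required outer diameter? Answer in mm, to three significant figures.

d_o = 56.4 mm

τ_allow = 163/2.1 = 77.62 MPa.
For a hollow shaft τ = 16T/[πd_o³(1−k⁴)] with k = 0.68, so 1−k⁴ = 0.7862.
d_o³ = 16T/[π τ_allow (1−k⁴)] = 16×2150000/(π×77.62×0.7862) = 179400 mm³.
d_o = 56.40 mm.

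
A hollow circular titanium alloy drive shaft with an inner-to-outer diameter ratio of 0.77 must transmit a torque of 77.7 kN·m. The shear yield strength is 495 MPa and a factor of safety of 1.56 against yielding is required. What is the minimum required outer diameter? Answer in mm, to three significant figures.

τ_allow = 495/1.56 = 317.3 MPa.
For a hollow shaft τ = 16T/[πd_o³(1−k⁴)] with k = 0.77, so 1−k⁴ = 0.6485.
d_o³ = 16T/[π τ_allow (1−k⁴)] = 16×7.7700×10^7/(π×317.3×0.6485) = 1.923×10^6 mm³.
d_o = 124.4 mm.

d_o = 124 mm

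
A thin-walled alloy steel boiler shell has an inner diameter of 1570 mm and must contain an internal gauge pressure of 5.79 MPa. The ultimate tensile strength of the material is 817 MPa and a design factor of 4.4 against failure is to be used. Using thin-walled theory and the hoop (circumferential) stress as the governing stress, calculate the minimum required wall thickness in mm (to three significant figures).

σ_allow = 817/4.4 = 185.7 MPa.
Hoop stress σ_h = pD/(2t), so t = pD/(2σ_allow) = 5.79×1570/(2×185.7) = 24.48 mm.

t = 24.5 mm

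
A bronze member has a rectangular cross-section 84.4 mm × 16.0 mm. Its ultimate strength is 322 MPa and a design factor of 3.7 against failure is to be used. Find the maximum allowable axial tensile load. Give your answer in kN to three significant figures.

σ_allow = 322/3.7 = 87.03 MPa.
A = 84.4×16.0 = 1350 mm².
F_allow = σ_allow × A = 87.03×1350 = 117500 N.

F_allow = 118 kN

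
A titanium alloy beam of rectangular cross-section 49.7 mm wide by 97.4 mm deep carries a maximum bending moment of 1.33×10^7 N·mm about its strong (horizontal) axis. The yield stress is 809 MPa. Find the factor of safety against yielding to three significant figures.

n = 4.78

Section modulus S = bh²/6 = 49.7×97.4²/6 = 78580 mm³.
σ = M/S = 1.3300×10^7/78580 = 169.2 MPa.
n = 809/169.2 = 4.780.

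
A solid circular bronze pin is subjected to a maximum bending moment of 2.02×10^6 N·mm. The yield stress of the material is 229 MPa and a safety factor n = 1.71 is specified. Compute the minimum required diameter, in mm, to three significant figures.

d = 53.6 mm

σ_allow = 229/1.71 = 133.9 MPa.
For a solid circular section σ = 32M/(πd³), so d³ = 32M/(π σ_allow) = 32×2020000/(π×133.9) = 153600 mm³.
d = 53.56 mm.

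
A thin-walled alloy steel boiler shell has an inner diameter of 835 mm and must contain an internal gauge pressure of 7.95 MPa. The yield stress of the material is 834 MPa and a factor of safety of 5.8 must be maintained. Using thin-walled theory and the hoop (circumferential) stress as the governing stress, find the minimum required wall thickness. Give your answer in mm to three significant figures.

σ_allow = 834/5.8 = 143.8 MPa.
Hoop stress σ_h = pD/(2t), so t = pD/(2σ_allow) = 7.95×835/(2×143.8) = 23.08 mm.

t = 23.1 mm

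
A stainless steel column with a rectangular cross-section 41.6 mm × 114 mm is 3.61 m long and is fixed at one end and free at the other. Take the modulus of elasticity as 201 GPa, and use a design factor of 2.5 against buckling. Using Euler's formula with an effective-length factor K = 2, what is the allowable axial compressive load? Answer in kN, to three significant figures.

P_allow = 10.4 kN

Buckling occurs about the weak axis: I_min = h·b³/12 = 114×41.6³/12 = 683900 mm⁴ (b = 41.6 mm is the smaller dimension).
Effective length L_e = KL = 2×3.61 m = 7220 mm.
Euler critical load P_cr = π²EI/L_e² = π²×201000×683900/7220² = 26030 N.
P_allow = P_cr/n = 26030/2.5 = 10410 N.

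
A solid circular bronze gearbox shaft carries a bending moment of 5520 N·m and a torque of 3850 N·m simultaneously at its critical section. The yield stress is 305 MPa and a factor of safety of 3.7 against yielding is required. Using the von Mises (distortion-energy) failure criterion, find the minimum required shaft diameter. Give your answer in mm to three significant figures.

σ_allow = σ_y/n = 305/3.7 = 82.43 MPa.
For a solid shaft σ_b = 32M/(πd³) and τ = 16T/(πd³), so the von Mises stress is σ' = (16/πd³)·√(4M²+3T²).
√(4M²+3T²) = √(4×(5.520×10^6)² + 3×(3.850×10^6)²) = 1.290×10^7 N·mm.
d³ = 16×1.290×10^7/(π×82.43) = 796900 mm³.
d = 92.71 mm.

d = 92.7 mm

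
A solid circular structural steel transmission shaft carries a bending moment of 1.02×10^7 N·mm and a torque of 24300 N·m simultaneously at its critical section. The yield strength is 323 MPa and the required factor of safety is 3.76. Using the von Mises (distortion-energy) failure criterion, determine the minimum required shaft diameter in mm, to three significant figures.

σ_allow = σ_y/n = 323/3.76 = 85.90 MPa.
For a solid shaft σ_b = 32M/(πd³) and τ = 16T/(πd³), so the von Mises stress is σ' = (16/πd³)·√(4M²+3T²).
√(4M²+3T²) = √(4×(1.020×10^7)² + 3×(2.430×10^7)²) = 4.677×10^7 N·mm.
d³ = 16×4.677×10^7/(π×85.90) = 2.773×10^6 mm³.
d = 140.5 mm.

d = 140 mm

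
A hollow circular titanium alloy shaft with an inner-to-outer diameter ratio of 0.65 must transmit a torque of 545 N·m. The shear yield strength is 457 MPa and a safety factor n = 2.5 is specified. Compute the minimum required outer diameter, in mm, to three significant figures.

τ_allow = 457/2.5 = 182.8 MPa.
For a hollow shaft τ = 16T/[πd_o³(1−k⁴)] with k = 0.65, so 1−k⁴ = 0.8215.
d_o³ = 16T/[π τ_allow (1−k⁴)] = 16×545000/(π×182.8×0.8215) = 18480 mm³.
d_o = 26.44 mm.

d_o = 26.4 mm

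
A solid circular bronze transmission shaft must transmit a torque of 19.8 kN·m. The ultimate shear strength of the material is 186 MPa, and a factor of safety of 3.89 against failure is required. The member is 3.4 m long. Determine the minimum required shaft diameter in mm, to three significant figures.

d = 128 mm

Allowable shear stress τ_allow = 186/3.89 = 47.81 MPa.
For a solid shaft τ = 16T/(πd³), so d³ = 16T/(π τ_allow) = 16×1.9800×10^7/(π×47.81) = 2.109×10^6 mm³.
d = (2.109×10^6)^(1/3) = 128.2 mm.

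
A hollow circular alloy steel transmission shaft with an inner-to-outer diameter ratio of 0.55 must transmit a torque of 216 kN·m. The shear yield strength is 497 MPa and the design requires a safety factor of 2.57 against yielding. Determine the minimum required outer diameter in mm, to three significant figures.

τ_allow = 497/2.57 = 193.4 MPa.
For a hollow shaft τ = 16T/[πd_o³(1−k⁴)] with k = 0.55, so 1−k⁴ = 0.9085.
d_o³ = 16T/[π τ_allow (1−k⁴)] = 16×2.1600×10^8/(π×193.4×0.9085) = 6.262×10^6 mm³.
d_o = 184.3 mm.

d_o = 184 mm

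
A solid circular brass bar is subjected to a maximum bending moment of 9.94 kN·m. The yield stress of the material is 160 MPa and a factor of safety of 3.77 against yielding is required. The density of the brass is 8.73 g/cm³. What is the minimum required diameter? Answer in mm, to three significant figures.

σ_allow = 160/3.77 = 42.44 MPa.
For a solid circular section σ = 32M/(πd³), so d³ = 32M/(π σ_allow) = 32×9940000/(π×42.44) = 2.386×10^6 mm³.
d = 133.6 mm.

d = 134 mm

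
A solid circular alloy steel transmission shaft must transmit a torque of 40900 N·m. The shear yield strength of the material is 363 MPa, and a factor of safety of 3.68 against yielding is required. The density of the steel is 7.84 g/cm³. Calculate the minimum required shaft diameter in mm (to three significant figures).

Allowable shear stress τ_allow = 363/3.68 = 98.64 MPa.
For a solid shaft τ = 16T/(πd³), so d³ = 16T/(π τ_allow) = 16×4.0900×10^7/(π×98.64) = 2.112×10^6 mm³.
d = (2.112×10^6)^(1/3) = 128.3 mm.

d = 128 mm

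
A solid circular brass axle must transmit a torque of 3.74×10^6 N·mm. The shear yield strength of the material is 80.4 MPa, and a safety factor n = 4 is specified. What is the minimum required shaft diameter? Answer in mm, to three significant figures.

d = 98.2 mm

Allowable shear stress τ_allow = 80.4/4 = 20.10 MPa.
For a solid shaft τ = 16T/(πd³), so d³ = 16T/(π τ_allow) = 16×3740000/(π×20.10) = 947600 mm³.
d = (947600)^(1/3) = 98.22 mm.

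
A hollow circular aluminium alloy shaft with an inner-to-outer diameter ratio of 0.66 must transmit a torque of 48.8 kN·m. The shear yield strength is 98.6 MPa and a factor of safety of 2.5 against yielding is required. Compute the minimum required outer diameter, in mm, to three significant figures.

τ_allow = 98.6/2.5 = 39.44 MPa.
For a hollow shaft τ = 16T/[πd_o³(1−k⁴)] with k = 0.66, so 1−k⁴ = 0.8103.
d_o³ = 16T/[π τ_allow (1−k⁴)] = 16×4.8800×10^7/(π×39.44×0.8103) = 7.777×10^6 mm³.
d_o = 198.1 mm.

d_o = 198 mm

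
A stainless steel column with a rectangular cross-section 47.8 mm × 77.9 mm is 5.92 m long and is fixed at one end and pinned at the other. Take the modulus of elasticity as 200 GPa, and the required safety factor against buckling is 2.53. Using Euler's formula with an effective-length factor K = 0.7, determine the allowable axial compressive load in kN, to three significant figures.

P_allow = 32.2 kN

Buckling occurs about the weak axis: I_min = h·b³/12 = 77.9×47.8³/12 = 709000 mm⁴ (b = 47.8 mm is the smaller dimension).
Effective length L_e = KL = 0.7×5.92 m = 4144 mm.
Euler critical load P_cr = π²EI/L_e² = π²×200000×709000/4144² = 81490 N.
P_allow = P_cr/n = 81490/2.53 = 32210 N.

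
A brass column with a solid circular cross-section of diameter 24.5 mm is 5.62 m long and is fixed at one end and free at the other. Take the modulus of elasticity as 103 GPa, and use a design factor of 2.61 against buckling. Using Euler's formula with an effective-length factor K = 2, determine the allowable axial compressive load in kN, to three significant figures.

I = πd⁴/64 = π×24.5⁴/64 = 17690 mm⁴.
Effective length L_e = KL = 2×5.62 m = 11240 mm.
Euler critical load P_cr = π²EI/L_e² = π²×103000×17690/11240² = 142.3 N.
P_allow = P_cr/n = 142.3/2.61 = 54.53 N.

P_allow = 0.0545 kN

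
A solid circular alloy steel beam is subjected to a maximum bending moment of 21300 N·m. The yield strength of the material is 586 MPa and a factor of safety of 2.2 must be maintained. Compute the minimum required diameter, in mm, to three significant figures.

σ_allow = 586/2.2 = 266.4 MPa.
For a solid circular section σ = 32M/(πd³), so d³ = 32M/(π σ_allow) = 32×2.1300×10^7/(π×266.4) = 814500 mm³.
d = 93.39 mm.

d = 93.4 mm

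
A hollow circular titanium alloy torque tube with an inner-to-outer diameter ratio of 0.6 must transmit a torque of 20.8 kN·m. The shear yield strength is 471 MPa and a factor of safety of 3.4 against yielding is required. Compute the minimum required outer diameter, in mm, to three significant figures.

d_o = 95.8 mm

τ_allow = 471/3.4 = 138.5 MPa.
For a hollow shaft τ = 16T/[πd_o³(1−k⁴)] with k = 0.6, so 1−k⁴ = 0.8704.
d_o³ = 16T/[π τ_allow (1−k⁴)] = 16×2.0800×10^7/(π×138.5×0.8704) = 878600 mm³.
d_o = 95.78 mm.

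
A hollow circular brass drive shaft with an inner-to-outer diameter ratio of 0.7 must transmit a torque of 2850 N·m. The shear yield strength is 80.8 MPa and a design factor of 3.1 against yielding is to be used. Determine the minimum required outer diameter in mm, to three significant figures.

τ_allow = 80.8/3.1 = 26.06 MPa.
For a hollow shaft τ = 16T/[πd_o³(1−k⁴)] with k = 0.7, so 1−k⁴ = 0.7599.
d_o³ = 16T/[π τ_allow (1−k⁴)] = 16×2850000/(π×26.06×0.7599) = 732800 mm³.
d_o = 90.16 mm.

d_o = 90.2 mm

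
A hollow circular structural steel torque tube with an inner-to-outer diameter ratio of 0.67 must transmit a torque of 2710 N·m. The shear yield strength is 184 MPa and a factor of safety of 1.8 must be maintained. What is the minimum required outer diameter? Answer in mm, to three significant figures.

τ_allow = 184/1.8 = 102.2 MPa.
For a hollow shaft τ = 16T/[πd_o³(1−k⁴)] with k = 0.67, so 1−k⁴ = 0.7985.
d_o³ = 16T/[π τ_allow (1−k⁴)] = 16×2710000/(π×102.2×0.7985) = 169100 mm³.
d_o = 55.30 mm.

d_o = 55.3 mm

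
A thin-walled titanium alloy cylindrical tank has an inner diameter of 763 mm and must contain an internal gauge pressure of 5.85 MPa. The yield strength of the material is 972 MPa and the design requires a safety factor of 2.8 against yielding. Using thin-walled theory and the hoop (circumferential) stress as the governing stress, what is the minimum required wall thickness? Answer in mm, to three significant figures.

σ_allow = 972/2.8 = 347.1 MPa.
Hoop stress σ_h = pD/(2t), so t = pD/(2σ_allow) = 5.85×763/(2×347.1) = 6.429 mm.

t = 6.43 mm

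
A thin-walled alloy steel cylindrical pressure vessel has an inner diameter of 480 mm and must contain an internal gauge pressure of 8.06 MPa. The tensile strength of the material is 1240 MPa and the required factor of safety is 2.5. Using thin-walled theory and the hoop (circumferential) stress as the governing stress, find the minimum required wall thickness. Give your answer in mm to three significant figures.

σ_allow = 1240/2.5 = 496.0 MPa.
Hoop stress σ_h = pD/(2t), so t = pD/(2σ_allow) = 8.06×480/(2×496.0) = 3.900 mm.

t = 3.90 mm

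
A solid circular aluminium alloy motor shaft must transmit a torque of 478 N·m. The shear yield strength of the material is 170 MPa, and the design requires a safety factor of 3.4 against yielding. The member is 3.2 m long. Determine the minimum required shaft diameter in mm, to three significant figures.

Allowable shear stress τ_allow = 170/3.4 = 50.00 MPa.
For a solid shaft τ = 16T/(πd³), so d³ = 16T/(π τ_allow) = 16×478000/(π×50.00) = 48690 mm³.
d = (48690)^(1/3) = 36.52 mm.

d = 36.5 mm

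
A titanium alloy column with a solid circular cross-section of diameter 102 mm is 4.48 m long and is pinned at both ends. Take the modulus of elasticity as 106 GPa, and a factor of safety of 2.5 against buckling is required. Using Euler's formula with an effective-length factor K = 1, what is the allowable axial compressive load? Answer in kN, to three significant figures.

P_allow = 111 kN

I = πd⁴/64 = π×102⁴/64 = 5.313×10^6 mm⁴.
Effective length L_e = KL = 1×4.48 m = 4480 mm.
Euler critical load P_cr = π²EI/L_e² = π²×106000×5.313×10^6/4480² = 277000 N.
P_allow = P_cr/n = 277000/2.5 = 110800 N.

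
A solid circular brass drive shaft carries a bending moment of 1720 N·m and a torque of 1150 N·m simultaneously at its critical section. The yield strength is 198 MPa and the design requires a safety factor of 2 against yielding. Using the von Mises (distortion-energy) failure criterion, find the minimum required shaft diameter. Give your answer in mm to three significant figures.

σ_allow = σ_y/n = 198/2 = 99.00 MPa.
For a solid shaft σ_b = 32M/(πd³) and τ = 16T/(πd³), so the von Mises stress is σ' = (16/πd³)·√(4M²+3T²).
√(4M²+3T²) = √(4×(1.720×10^6)² + 3×(1.150×10^6)²) = 3.975×10^6 N·mm.
d³ = 16×3.975×10^6/(π×99.00) = 204500 mm³.
d = 58.92 mm.

d = 58.9 mm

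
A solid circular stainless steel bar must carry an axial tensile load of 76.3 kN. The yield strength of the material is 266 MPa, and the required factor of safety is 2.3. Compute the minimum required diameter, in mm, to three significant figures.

Allowable stress σ_allow = 266/2.3 = 115.7 MPa.
Required area A = F/σ_allow = 76300/115.7 = 659.7 mm².
A = πd²/4 → d = √(4A/π) = 28.98 mm.

d = 29.0 mm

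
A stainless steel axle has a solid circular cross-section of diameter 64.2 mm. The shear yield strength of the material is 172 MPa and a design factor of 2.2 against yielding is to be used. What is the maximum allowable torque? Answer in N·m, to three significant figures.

τ_allow = 172/2.2 = 78.18 MPa.
For a solid shaft T_allow = τ_allow·πd³/16; πd³/16 = π×64.2³/16 = 51960 mm³.
T_allow = 78.18×51960 = 4.062×10^6 N·mm = 4062 N·m.

T_allow = 4060 N·m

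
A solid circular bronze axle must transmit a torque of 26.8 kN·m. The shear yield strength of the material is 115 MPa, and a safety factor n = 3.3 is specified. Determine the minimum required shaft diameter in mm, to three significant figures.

d = 158 mm

Allowable shear stress τ_allow = 115/3.3 = 34.85 MPa.
For a solid shaft τ = 16T/(πd³), so d³ = 16T/(π τ_allow) = 16×2.6800×10^7/(π×34.85) = 3.917×10^6 mm³.
d = (3.917×10^6)^(1/3) = 157.6 mm.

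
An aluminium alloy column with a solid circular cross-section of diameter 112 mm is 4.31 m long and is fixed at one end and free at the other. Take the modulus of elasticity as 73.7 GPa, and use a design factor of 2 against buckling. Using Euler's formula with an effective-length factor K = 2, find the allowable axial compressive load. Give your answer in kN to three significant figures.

I = πd⁴/64 = π×112⁴/64 = 7.724×10^6 mm⁴.
Effective length L_e = KL = 2×4.31 m = 8620 mm.
Euler critical load P_cr = π²EI/L_e² = π²×73700×7.724×10^6/8620² = 75610 N.
P_allow = P_cr/n = 75610/2 = 37810 N.

P_allow = 37.8 kN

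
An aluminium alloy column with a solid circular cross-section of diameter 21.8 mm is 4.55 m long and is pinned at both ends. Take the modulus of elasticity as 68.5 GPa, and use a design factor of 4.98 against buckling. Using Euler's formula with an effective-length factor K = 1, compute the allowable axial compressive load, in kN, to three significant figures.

P_allow = 0.0727 kN

I = πd⁴/64 = π×21.8⁴/64 = 11090 mm⁴.
Effective length L_e = KL = 1×4.55 m = 4550 mm.
Euler critical load P_cr = π²EI/L_e² = π²×68500×11090/4550² = 362.0 N.
P_allow = P_cr/n = 362.0/4.98 = 72.70 N.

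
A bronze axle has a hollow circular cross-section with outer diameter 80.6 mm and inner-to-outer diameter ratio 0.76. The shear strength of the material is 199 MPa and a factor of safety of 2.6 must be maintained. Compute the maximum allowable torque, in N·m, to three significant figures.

τ_allow = 199/2.6 = 76.54 MPa.
For a hollow shaft T_allow = τ_allow·πd_o³(1−k⁴)/16 with 1−k⁴ = 0.6664, so πd_o³(1−k⁴)/16 = 68510 mm³.
T_allow = 76.54×68510 = 5.244×10^6 N·mm = 5244 N·m.

T_allow = 5240 N·m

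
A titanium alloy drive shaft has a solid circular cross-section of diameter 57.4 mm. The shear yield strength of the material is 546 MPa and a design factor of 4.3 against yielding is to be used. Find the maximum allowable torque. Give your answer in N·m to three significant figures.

τ_allow = 546/4.3 = 127.0 MPa.
For a solid shaft T_allow = τ_allow·πd³/16; πd³/16 = π×57.4³/16 = 37130 mm³.
T_allow = 127.0×37130 = 4.715×10^6 N·mm = 4715 N·m.

T_allow = 4720 N·m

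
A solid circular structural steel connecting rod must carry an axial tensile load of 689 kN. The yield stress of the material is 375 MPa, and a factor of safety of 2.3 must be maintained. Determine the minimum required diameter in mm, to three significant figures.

d = 73.4 mm

Allowable stress σ_allow = 375/2.3 = 163.0 MPa.
Required area A = F/σ_allow = 689000/163.0 = 4226 mm².
A = πd²/4 → d = √(4A/π) = 73.35 mm.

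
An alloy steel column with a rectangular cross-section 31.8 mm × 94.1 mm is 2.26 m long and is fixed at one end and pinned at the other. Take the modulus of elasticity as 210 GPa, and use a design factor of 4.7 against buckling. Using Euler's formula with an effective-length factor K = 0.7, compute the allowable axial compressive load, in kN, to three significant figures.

Buckling occurs about the weak axis: I_min = h·b³/12 = 94.1×31.8³/12 = 252200 mm⁴ (b = 31.8 mm is the smaller dimension).
Effective length L_e = KL = 0.7×2.26 m = 1582 mm.
Euler critical load P_cr = π²EI/L_e² = π²×210000×252200/1582² = 208800 N.
P_allow = P_cr/n = 208800/4.7 = 44430 N.

P_allow = 44.4 kN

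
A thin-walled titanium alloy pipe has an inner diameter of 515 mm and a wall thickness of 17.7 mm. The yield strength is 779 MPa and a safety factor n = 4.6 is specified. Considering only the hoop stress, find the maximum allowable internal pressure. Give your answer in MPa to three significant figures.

σ_allow = 779/4.6 = 169.3 MPa.
σ_h = pD/(2t) → p_allow = 2σ_allow t/D = 2×169.3×17.7/515 = 11.64 MPa.

p_allow = 11.6 MPa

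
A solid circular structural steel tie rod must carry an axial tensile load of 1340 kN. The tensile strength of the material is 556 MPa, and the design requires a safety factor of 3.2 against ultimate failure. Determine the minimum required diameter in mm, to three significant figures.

Allowable stress σ_allow = 556/3.2 = 173.8 MPa.
Required area A = F/σ_allow = 1340000/173.8 = 7712 mm².
A = πd²/4 → d = √(4A/π) = 99.09 mm.

d = 99.1 mm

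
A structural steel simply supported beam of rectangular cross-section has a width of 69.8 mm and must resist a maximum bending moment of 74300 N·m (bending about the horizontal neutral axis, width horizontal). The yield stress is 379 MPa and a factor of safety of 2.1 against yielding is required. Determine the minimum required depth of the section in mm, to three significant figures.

σ_allow = 379/2.1 = 180.5 MPa.
For a rectangular section σ = 6M/(bh²), so h² = 6M/(b σ_allow) = 6×7.4300×10^7/(69.8×180.5) = 35390 mm².
h = 188.1 mm.

h = 188 mm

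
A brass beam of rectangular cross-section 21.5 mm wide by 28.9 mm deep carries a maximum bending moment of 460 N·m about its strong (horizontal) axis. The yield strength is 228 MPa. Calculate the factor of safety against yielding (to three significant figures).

n = 1.48

Section modulus S = bh²/6 = 21.5×28.9²/6 = 2993 mm³.
σ = M/S = 460000/2993 = 153.7 MPa.
n = 228/153.7 = 1.483.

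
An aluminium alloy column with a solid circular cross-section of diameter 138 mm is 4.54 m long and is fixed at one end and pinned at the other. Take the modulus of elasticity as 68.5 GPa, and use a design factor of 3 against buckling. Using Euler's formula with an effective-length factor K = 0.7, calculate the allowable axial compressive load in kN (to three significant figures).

P_allow = 397 kN

I = πd⁴/64 = π×138⁴/64 = 1.780×10^7 mm⁴.
Effective length L_e = KL = 0.7×4.54 m = 3178 mm.
Euler critical load P_cr = π²EI/L_e² = π²×68500×1.780×10^7/3178² = 1.192×10^6 N.
P_allow = P_cr/n = 1.192×10^6/3 = 397200 N.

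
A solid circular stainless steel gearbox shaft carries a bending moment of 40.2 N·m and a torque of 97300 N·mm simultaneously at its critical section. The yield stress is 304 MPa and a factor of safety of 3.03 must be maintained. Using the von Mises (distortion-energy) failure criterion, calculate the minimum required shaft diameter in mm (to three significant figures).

σ_allow = σ_y/n = 304/3.03 = 100.3 MPa.
For a solid shaft σ_b = 32M/(πd³) and τ = 16T/(πd³), so the von Mises stress is σ' = (16/πd³)·√(4M²+3T²).
√(4M²+3T²) = √(4×(40200)² + 3×(97300)²) = 186700 N·mm.
d³ = 16×186700/(π×100.3) = 9479 mm³.
d = 21.16 mm.

d = 21.2 mm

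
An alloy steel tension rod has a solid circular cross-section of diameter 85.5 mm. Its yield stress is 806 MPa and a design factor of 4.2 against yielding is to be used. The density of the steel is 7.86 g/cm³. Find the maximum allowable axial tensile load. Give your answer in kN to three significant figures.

F_allow = 1100 kN

σ_allow = 806/4.2 = 191.9 MPa.
A = πd²/4 = π×85.5²/4 = 5741 mm².
F_allow = σ_allow × A = 191.9×5741 = 1.102×10^6 N.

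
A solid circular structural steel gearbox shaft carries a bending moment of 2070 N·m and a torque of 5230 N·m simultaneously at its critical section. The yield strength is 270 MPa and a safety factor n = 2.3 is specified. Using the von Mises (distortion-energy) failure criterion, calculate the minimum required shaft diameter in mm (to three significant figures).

σ_allow = σ_y/n = 270/2.3 = 117.4 MPa.
For a solid shaft σ_b = 32M/(πd³) and τ = 16T/(πd³), so the von Mises stress is σ' = (16/πd³)·√(4M²+3T²).
√(4M²+3T²) = √(4×(2.070×10^6)² + 3×(5.230×10^6)²) = 9.960×10^6 N·mm.
d³ = 16×9.960×10^6/(π×117.4) = 432100 mm³.
d = 75.60 mm.

d = 75.6 mm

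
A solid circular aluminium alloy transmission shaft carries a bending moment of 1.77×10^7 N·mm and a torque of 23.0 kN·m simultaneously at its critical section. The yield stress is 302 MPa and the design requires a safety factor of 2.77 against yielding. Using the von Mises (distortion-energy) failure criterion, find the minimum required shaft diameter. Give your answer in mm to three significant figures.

d = 136 mm

σ_allow = σ_y/n = 302/2.77 = 109.0 MPa.
For a solid shaft σ_b = 32M/(πd³) and τ = 16T/(πd³), so the von Mises stress is σ' = (16/πd³)·√(4M²+3T²).
√(4M²+3T²) = √(4×(1.770×10^7)² + 3×(2.300×10^7)²) = 5.329×10^7 N·mm.
d³ = 16×5.329×10^7/(π×109.0) = 2.490×10^6 mm³.
d = 135.5 mm.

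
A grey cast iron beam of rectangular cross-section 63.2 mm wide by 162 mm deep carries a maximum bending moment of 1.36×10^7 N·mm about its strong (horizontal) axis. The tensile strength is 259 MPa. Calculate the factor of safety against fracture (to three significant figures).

n = 5.26

Section modulus S = bh²/6 = 63.2×162²/6 = 276400 mm³.
σ = M/S = 1.3600×10^7/276400 = 49.20 MPa.
n = 259/49.20 = 5.264.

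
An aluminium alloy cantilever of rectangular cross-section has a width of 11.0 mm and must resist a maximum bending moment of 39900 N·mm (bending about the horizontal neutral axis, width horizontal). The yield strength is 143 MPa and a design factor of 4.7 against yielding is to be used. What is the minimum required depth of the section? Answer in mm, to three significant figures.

h = 26.7 mm

σ_allow = 143/4.7 = 30.43 MPa.
For a rectangular section σ = 6M/(bh²), so h² = 6M/(b σ_allow) = 6×39900/(11.0×30.43) = 715.3 mm².
h = 26.75 mm.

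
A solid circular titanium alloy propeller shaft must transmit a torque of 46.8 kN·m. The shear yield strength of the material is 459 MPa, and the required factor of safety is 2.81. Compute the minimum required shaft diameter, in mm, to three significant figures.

Allowable shear stress τ_allow = 459/2.81 = 163.3 MPa.
For a solid shaft τ = 16T/(πd³), so d³ = 16T/(π τ_allow) = 16×4.6800×10^7/(π×163.3) = 1.459×10^6 mm³.
d = (1.459×10^6)^(1/3) = 113.4 mm.

d = 113 mm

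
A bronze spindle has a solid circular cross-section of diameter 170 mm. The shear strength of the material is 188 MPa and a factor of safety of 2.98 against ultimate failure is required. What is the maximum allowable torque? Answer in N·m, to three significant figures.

T_allow = 60900 N·m

τ_allow = 188/2.98 = 63.09 MPa.
For a solid shaft T_allow = τ_allow·πd³/16; πd³/16 = π×170³/16 = 964700 mm³.
T_allow = 63.09×964700 = 6.086×10^7 N·mm = 60860 N·m.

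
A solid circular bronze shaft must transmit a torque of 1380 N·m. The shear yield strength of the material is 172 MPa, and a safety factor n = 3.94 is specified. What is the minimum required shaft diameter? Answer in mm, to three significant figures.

Allowable shear stress τ_allow = 172/3.94 = 43.65 MPa.
For a solid shaft τ = 16T/(πd³), so d³ = 16T/(π τ_allow) = 16×1380000/(π×43.65) = 161000 mm³.
d = (161000)^(1/3) = 54.40 mm.

d = 54.4 mm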